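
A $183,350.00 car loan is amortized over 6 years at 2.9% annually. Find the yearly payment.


Formula: PMT = PV * r / (1 - (1+r)^(-n))
Denominator: 1 - (1 + 0.029)^(-6) = 0.157621
Numerator: $183,350.00 * 0.029 = 5317.15
PMT = 5317.15 / 0.157621 = $33,733.86

$33,733.86


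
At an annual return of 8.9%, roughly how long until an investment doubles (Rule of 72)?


Formula: Years ≈ 72 / r
Substituting: Years ≈ 72 / 8.9
Years ≈ 8.1

8.1 years


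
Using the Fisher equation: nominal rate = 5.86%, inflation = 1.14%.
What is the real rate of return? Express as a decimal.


Formula: (1 + r_real) = (1 + r_nom) / (1 + inflation)
Substituting: (1 + r_real) = 1.0586 / 1.0114
(1 + r_real) = 1.046668
r_real = 1.046668 - 1 = 0.046668

0.046668


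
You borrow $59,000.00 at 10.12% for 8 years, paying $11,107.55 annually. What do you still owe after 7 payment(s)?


Formula: Balance = PV*(1+r)^k - PMT*((1+r)^k - 1)/r
Growth: (1 + 0.1012)^7 = 1.963647
Accumulated factor: ((1+r)^k - 1)/r = 9.522204
Balance = $59,000.00 * 1.963647 - $11,107.55 * 9.522204
Balance = $10,086.82

$10,086.82


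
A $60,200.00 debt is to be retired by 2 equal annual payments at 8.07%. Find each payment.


Formula: PMT = PV * r / (1 - (1+r)^(-n))
Denominator: 1 - (1 + 0.0807)^(-2) = 0.143771
Numerator: $60,200.00 * 0.0807 = 4858.14
PMT = 4858.14 / 0.143771 = $33,790.71

$33,790.71


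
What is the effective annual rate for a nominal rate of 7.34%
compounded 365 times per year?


Formula: EAR = (1 + r/m)^m - 1
Period rate: r/m = 0.0734 / 365 = 0.000201
Compounding: (1 + 0.000201)^365 = 1.076153
EAR = 1.076153 - 1 = 0.076153

0.076153


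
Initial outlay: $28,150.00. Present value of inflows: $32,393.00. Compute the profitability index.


Formula: PI = PV(cash flows) / initial investment
Substituting: PI = $32,393.00 / $28,150.00
PI = 1.1507

1.1507


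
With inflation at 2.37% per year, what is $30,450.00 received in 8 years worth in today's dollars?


Formula: Real value = nominal / (1 + inflation)^years
Price level: (1 + 0.0237)^8 = 1.206095
Real value = $30,450.00 / 1.206095 = $25,246.76

$25,246.76


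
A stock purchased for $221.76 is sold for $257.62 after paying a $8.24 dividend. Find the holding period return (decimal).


Formula: HPR = (P1 - P0 + D) / P0
Gain: $257.62 - $221.76 + $8.24 = $44.10
HPR = $44.10 / $221.76 = 0.1989

0.1989


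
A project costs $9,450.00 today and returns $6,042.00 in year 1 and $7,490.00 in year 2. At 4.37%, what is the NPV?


Formula: NPV = C0 + C1/(1+r) + C2/(1+r)^2
Discount C1: $6,042.00 / (1 + 0.0437) = $5,789.02
Discount C2: $7,490.00 / (1 + 0.0437)^2 = $6,875.91
NPV = -$9,450.00 + $5,789.02 + $6,875.91 = $3,214.93

$3,214.93


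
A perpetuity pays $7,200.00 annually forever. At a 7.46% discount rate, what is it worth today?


Formula: PV = C / r
Substituting: PV = $7,200.00 / 0.0746
PV = $96,514.75

$96,514.75


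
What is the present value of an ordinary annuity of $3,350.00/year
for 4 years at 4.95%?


Formula: PV = PMT * (1 - (1+r)^(-n)) / r
Discount factor: (1 + 0.0495)^(-4) = 0.824271
Bracket: 1 - 0.824271 = 0.175729
PV = $3,350.00 * 0.175729 / 0.0495 = $11,892.74

$11,892.74


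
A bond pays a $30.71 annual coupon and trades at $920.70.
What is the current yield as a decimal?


Formula: Current yield = annual coupon / price
Substituting: CY = $30.71 / $920.70
CY = 0.033355

0.033355


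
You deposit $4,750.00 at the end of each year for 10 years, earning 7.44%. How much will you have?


Formula: FV = PMT * ((1+r)^n - 1) / r
Growth factor: (1 + 0.0744)^10 = 2.049557
Numerator: 2.049557 - 1 = 1.049557
FV = $4,750.00 * 1.049557 / 0.0744 = $67,008.01

$67,008.01


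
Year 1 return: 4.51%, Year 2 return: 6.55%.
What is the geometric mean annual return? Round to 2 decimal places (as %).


Formula: Geometric mean = ((1+r1)*(1+r2))^(1/2) - 1
Product: (1 + 0.0451) * (1 + 0.0655) = 1.0451 * 1.0655 = 1.113554
Square root: 1.113554^0.5 = 1.055251
Geometric mean = 1.055251 - 1 = 0.055251
As percentage: 5.53%

5.53%


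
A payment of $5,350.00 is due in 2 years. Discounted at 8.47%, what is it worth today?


Formula: PV = FV / (1 + r)^n
Substituting: PV = $5,350.00 / (1 + 0.0847)^2
Discount factor: (1.0847)^2 = 1.176574
PV = $5,350.00 / 1.176574 = $4,547.10

$4,547.10


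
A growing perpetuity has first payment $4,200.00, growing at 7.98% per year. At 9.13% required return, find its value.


Formula: PV = C / (r - g)
Spread: r - g = 0.0913 - 0.0798 = 0.0115
Substituting: PV = $4,200.00 / 0.0115
PV = $365,217.39

$365,217.39


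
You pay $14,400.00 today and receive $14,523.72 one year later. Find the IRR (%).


Formula: IRR = C1/C0 - 1
Substituting: IRR = $14,523.72 / $14,400.00 - 1
Ratio: 1.008592 - 1 = 0.008592
IRR = 0.8592%

0.8592%


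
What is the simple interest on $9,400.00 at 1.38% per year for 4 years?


Formula: I = P * r * t
Substituting: I = $9,400.00 * 0.0138 * 4
Step: I = $9,400.00 * 0.0552
I = $518.88

$518.88


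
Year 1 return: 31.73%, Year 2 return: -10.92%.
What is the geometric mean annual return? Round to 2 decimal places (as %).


Formula: Geometric mean = ((1+r1)*(1+r2))^(1/2) - 1
Product: (1 + 0.3173) * (1 + -0.1092) = 1.3173 * 0.8908 = 1.173451
Square root: 1.173451^0.5 = 1.083259
Geometric mean = 1.083259 - 1 = 0.083259
As percentage: 8.33%

8.33%


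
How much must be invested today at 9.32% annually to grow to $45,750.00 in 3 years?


Formula: PV = FV / (1 + r)^n
Substituting: PV = $45,750.00 / (1 + 0.0932)^3
Discount factor: (1.0932)^3 = 1.306468
PV = $45,750.00 / 1.306468 = $35,018.07

$35,018.07


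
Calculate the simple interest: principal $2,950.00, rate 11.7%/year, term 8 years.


Formula: I = P * r * t
Substituting: I = $2,950.00 * 0.117 * 8
Step: I = $2,950.00 * 0.936
I = $2,761.20

$2,761.20


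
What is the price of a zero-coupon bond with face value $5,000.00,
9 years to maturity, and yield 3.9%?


Formula: Price = FV / (1 + r)^n
Substituting: Price = $5,000.00 / (1 + 0.039)^9
Discount factor: (1.039)^9 = 1.411042
Price = $5,000.00 / 1.411042 = $3,543.48

$3,543.48


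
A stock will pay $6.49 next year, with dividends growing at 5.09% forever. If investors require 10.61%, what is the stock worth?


Formula: P = D1 / (r - g)
Spread: r - g = 0.1061 - 0.0509 = 0.0552
Substituting: P = $6.49 / 0.0552
P = $117.57

$117.57


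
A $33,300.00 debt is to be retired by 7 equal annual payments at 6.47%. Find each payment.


Formula: PMT = PV * r / (1 - (1+r)^(-n))
Denominator: 1 - (1 + 0.0647)^(-7) = 0.355223
Numerator: $33,300.00 * 0.0647 = 2154.51
PMT = 2154.51 / 0.355223 = $6,065.22

$6,065.22


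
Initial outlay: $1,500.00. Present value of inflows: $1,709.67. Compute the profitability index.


Formula: PI = PV(cash flows) / initial investment
Substituting: PI = $1,709.67 / $1,500.00
PI = 1.1398

1.1398


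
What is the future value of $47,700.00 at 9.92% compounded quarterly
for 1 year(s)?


Formula: FV = P * (1 + r/m)^(m*t)
Period rate: r/m = 0.0992 / 4 = 0.0248
Total periods: m*t = 4 * 1 = 4
Growth factor: (1 + 0.0248)^4 = 1.102952
FV = $47,700.00 * 1.102952 = $52,610.79

$52,610.79


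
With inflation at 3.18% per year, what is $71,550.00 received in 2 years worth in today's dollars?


Formula: Real value = nominal / (1 + inflation)^years
Price level: (1 + 0.0318)^2 = 1.064611
Real value = $71,550.00 / 1.064611 = $67,207.63

$67,207.63


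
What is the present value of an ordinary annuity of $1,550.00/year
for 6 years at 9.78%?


Formula: PV = PMT * (1 - (1+r)^(-n)) / r
Discount factor: (1 + 0.0978)^(-6) = 0.571295
Bracket: 1 - 0.571295 = 0.428705
PV = $1,550.00 * 0.428705 / 0.0978 = $6,794.40

$6,794.40


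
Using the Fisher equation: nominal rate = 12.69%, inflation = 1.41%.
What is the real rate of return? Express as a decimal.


Formula: (1 + r_real) = (1 + r_nom) / (1 + inflation)
Substituting: (1 + r_real) = 1.1269 / 1.0141
(1 + r_real) = 1.111232
r_real = 1.111232 - 1 = 0.111232

0.111232


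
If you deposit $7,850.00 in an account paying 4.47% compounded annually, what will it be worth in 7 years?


Formula: FV = P * (1 + r)^n
Substituting: FV = $7,850.00 * (1 + 0.0447)^7
Growth factor: (1.0447)^7 = 1.358129
FV = $7,850.00 * 1.358129 = $10,661.32

$10,661.32


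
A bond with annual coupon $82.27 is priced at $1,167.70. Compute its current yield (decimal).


Formula: Current yield = annual coupon / price
Substituting: CY = $82.27 / $1,167.70
CY = 0.070455

0.070455


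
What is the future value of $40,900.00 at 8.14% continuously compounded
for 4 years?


Formula: FV = P * e^(r*t)
Exponent: r*t = 0.0814 * 4 = 0.3256
e^(0.3256) = 1.384861
FV = $40,900.00 * 1.384861 = $56,640.83

$56,640.83


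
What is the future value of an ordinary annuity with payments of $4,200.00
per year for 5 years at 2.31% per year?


Formula: FV = PMT * ((1+r)^n - 1) / r
Growth factor: (1 + 0.0231)^5 = 1.120961
Numerator: 1.120961 - 1 = 0.120961
FV = $4,200.00 * 0.120961 / 0.0231 = $21,992.87

$21,992.87


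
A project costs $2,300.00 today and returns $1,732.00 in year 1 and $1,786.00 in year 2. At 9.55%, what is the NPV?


Formula: NPV = C0 + C1/(1+r) + C2/(1+r)^2
Discount C1: $1,732.00 / (1 + 0.0955) = $1,581.01
Discount C2: $1,786.00 / (1 + 0.0955)^2 = $1,488.18
NPV = -$2,300.00 + $1,581.01 + $1,488.18 = $769.20

$769.20


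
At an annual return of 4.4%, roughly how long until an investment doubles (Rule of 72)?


Formula: Years ≈ 72 / r
Substituting: Years ≈ 72 / 4.4
Years ≈ 16.4

16.4 years


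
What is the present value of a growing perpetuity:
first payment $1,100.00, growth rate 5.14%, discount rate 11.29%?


Formula: PV = C / (r - g)
Spread: r - g = 0.1129 - 0.0514 = 0.0615
Substituting: PV = $1,100.00 / 0.0615
PV = $17,886.18

$17,886.18


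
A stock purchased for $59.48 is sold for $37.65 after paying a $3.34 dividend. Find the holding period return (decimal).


Formula: HPR = (P1 - P0 + D) / P0
Gain: $37.65 - $59.48 + $3.34 = -$18.49
HPR = -$18.49 / $59.48 = -0.3109

-0.3109


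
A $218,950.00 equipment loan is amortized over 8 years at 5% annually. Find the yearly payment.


Formula: PMT = PV * r / (1 - (1+r)^(-n))
Denominator: 1 - (1 + 0.05)^(-8) = 0.323161
Numerator: $218,950.00 * 0.05 = 10947.5
PMT = 10947.5 / 0.323161 = $33,876.34

$33,876.34


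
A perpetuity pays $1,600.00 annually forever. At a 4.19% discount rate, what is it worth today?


Formula: PV = C / r
Substituting: PV = $1,600.00 / 0.0419
PV = $38,186.16

$38,186.16


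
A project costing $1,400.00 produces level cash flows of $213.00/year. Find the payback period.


Formula: Payback = investment / annual cash flow
Substituting: Payback = $1,400.00 / $213.00
Payback = 6.5728 years

6.5728 years


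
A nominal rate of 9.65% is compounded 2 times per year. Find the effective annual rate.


Formula: EAR = (1 + r/m)^m - 1
Period rate: r/m = 0.0965 / 2 = 0.04825
Compounding: (1 + 0.04825)^2 = 1.098828
EAR = 1.098828 - 1 = 0.098828

0.098828


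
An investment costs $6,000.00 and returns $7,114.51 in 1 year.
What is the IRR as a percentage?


Formula: IRR = C1/C0 - 1
Substituting: IRR = $7,114.51 / $6,000.00 - 1
Ratio: 1.185752 - 1 = 0.185752
IRR = 18.5752%

18.5752%


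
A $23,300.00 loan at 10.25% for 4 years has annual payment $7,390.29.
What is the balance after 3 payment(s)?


Formula: Balance = PV*(1+r)^k - PMT*((1+r)^k - 1)/r
Growth: (1 + 0.1025)^3 = 1.340096
Accumulated factor: ((1+r)^k - 1)/r = 3.318006
Balance = $23,300.00 * 1.340096 - $7,390.29 * 3.318006
Balance = $6,703.20

$6,703.20


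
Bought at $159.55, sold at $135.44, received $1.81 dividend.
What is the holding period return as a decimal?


Formula: HPR = (P1 - P0 + D) / P0
Gain: $135.44 - $159.55 + $1.81 = -$22.30
HPR = -$22.30 / $159.55 = -0.1398

-0.1398


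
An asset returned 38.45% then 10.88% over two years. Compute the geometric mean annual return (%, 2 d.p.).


Formula: Geometric mean = ((1+r1)*(1+r2))^(1/2) - 1
Product: (1 + 0.3845) * (1 + 0.1088) = 1.3845 * 1.1088 = 1.535134
Square root: 1.535134^0.5 = 1.239005
Geometric mean = 1.239005 - 1 = 0.239005
As percentage: 23.90%

23.90%


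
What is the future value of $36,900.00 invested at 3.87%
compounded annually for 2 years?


Formula: FV = P * (1 + r)^n
Substituting: FV = $36,900.00 * (1 + 0.0387)^2
Growth factor: (1.0387)^2 = 1.078898
FV = $36,900.00 * 1.078898 = $39,811.32

$39,811.32


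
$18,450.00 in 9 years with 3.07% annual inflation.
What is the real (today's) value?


Formula: Real value = nominal / (1 + inflation)^years
Price level: (1 + 0.0307)^9 = 1.312776
Real value = $18,450.00 / 1.312776 = $14,054.19

$14,054.19


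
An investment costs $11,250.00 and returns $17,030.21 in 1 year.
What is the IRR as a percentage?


Formula: IRR = C1/C0 - 1
Substituting: IRR = $17,030.21 / $11,250.00 - 1
Ratio: 1.513796 - 1 = 0.513796
IRR = 51.3796%

51.3796%


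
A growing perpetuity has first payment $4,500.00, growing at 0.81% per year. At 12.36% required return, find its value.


Formula: PV = C / (r - g)
Spread: r - g = 0.1236 - 0.0081 = 0.1155
Substituting: PV = $4,500.00 / 0.1155
PV = $38,961.04

$38,961.04


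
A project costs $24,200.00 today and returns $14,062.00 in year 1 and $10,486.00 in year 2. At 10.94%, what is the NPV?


Formula: NPV = C0 + C1/(1+r) + C2/(1+r)^2
Discount C1: $14,062.00 / (1 + 0.1094) = $12,675.32
Discount C2: $10,486.00 / (1 + 0.1094)^2 = $8,519.88
NPV = -$24,200.00 + $12,675.32 + $8,519.88 = -$3,004.80

-$3,004.80


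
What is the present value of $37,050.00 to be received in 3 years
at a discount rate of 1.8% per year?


Formula: PV = FV / (1 + r)^n
Substituting: PV = $37,050.00 / (1 + 0.018)^3
Discount factor: (1.018)^3 = 1.054978
PV = $37,050.00 / 1.054978 = $35,119.22

$35,119.22


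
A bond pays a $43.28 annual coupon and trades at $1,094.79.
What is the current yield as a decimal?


Formula: Current yield = annual coupon / price
Substituting: CY = $43.28 / $1,094.79
CY = 0.039533

0.039533


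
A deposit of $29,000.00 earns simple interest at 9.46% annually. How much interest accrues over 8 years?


Formula: I = P * r * t
Substituting: I = $29,000.00 * 0.0946 * 8
Step: I = $29,000.00 * 0.7568
I = $21,947.20

$21,947.20


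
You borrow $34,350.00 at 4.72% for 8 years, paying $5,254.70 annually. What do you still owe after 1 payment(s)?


Formula: Balance = PV*(1+r)^k - PMT*((1+r)^k - 1)/r
Growth: (1 + 0.0472)^1 = 1.0472
Accumulated factor: ((1+r)^k - 1)/r = 1.0
Balance = $34,350.00 * 1.0472 - $5,254.70 * 1.0
Balance = $30,716.62

$30,716.62


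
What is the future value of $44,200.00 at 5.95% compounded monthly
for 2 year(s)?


Formula: FV = P * (1 + r/m)^(m*t)
Period rate: r/m = 0.0595 / 12 = 0.004958
Total periods: m*t = 12 * 2 = 24
Growth factor: (1 + 0.004958)^24 = 1.126039
FV = $44,200.00 * 1.126039 = $49,770.91

$49,770.91


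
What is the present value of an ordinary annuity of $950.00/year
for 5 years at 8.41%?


Formula: PV = PMT * (1 - (1+r)^(-n)) / r
Discount factor: (1 + 0.0841)^(-5) = 0.667811
Bracket: 1 - 0.667811 = 0.332189
PV = $950.00 * 0.332189 / 0.0841 = $3,752.44

$3,752.44


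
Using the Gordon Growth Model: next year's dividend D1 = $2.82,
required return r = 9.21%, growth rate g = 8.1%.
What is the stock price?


Formula: P = D1 / (r - g)
Spread: r - g = 0.0921 - 0.081 = 0.0111
Substituting: P = $2.82 / 0.0111
P = $254.05

$254.05


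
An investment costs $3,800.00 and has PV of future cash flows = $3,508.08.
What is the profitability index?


Formula: PI = PV(cash flows) / initial investment
Substituting: PI = $3,508.08 / $3,800.00
PI = 0.9232

0.9232


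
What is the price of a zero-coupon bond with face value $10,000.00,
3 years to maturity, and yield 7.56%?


Formula: Price = FV / (1 + r)^n
Substituting: Price = $10,000.00 / (1 + 0.0756)^3
Discount factor: (1.0756)^3 = 1.244378
Price = $10,000.00 / 1.244378 = $8,036.14

$8,036.14


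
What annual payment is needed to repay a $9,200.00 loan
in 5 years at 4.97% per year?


Formula: PMT = PV * r / (1 - (1+r)^(-n))
Denominator: 1 - (1 + 0.0497)^(-5) = 0.215354
Numerator: $9,200.00 * 0.0497 = 457.24
PMT = 457.24 / 0.215354 = $2,123.21

$2,123.21


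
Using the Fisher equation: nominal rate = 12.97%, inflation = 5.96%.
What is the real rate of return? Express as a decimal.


Formula: (1 + r_real) = (1 + r_nom) / (1 + inflation)
Substituting: (1 + r_real) = 1.1297 / 1.0596
(1 + r_real) = 1.066157
r_real = 1.066157 - 1 = 0.066157

0.066157


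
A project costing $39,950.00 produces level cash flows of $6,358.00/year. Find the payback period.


Formula: Payback = investment / annual cash flow
Substituting: Payback = $39,950.00 / $6,358.00
Payback = 6.2834 years

6.2834 years


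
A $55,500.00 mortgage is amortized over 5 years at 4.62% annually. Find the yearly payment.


Formula: PMT = PV * r / (1 - (1+r)^(-n))
Denominator: 1 - (1 + 0.0462)^(-5) = 0.20214
Numerator: $55,500.00 * 0.0462 = 2564.1
PMT = 2564.1 / 0.20214 = $12,684.74

$12,684.74


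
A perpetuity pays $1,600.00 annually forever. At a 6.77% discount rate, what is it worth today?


Formula: PV = C / r
Substituting: PV = $1,600.00 / 0.0677
PV = $23,633.68

$23,633.68


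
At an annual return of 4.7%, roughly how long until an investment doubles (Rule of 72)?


Formula: Years ≈ 72 / r
Substituting: Years ≈ 72 / 4.7
Years ≈ 15.3

15.3 years


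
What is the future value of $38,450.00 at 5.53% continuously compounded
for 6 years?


Formula: FV = P * e^(r*t)
Exponent: r*t = 0.0553 * 6 = 0.3318
e^(0.3318) = 1.393474
FV = $38,450.00 * 1.393474 = $53,579.08

$53,579.08


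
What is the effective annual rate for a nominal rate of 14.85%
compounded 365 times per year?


Formula: EAR = (1 + r/m)^m - 1
Period rate: r/m = 0.1485 / 365 = 0.000407
Compounding: (1 + 0.000407)^365 = 1.160058
EAR = 1.160058 - 1 = 0.160058

0.160058


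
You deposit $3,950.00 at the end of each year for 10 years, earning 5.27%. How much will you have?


Formula: FV = PMT * ((1+r)^n - 1) / r
Growth factor: (1 + 0.0527)^10 = 1.671269
Numerator: 1.671269 - 1 = 0.671269
FV = $3,950.00 * 0.671269 / 0.0527 = $50,313.29

$50,313.29


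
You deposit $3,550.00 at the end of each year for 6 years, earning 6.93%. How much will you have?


Formula: FV = PMT * ((1+r)^n - 1) / r
Growth factor: (1 + 0.0693)^6 = 1.494849
Numerator: 1.494849 - 1 = 0.494849
FV = $3,550.00 * 0.494849 / 0.0693 = $25,349.42

$25,349.42


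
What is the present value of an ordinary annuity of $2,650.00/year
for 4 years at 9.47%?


Formula: PV = PMT * (1 - (1+r)^(-n)) / r
Discount factor: (1 + 0.0947)^(-4) = 0.696337
Bracket: 1 - 0.696337 = 0.303663
PV = $2,650.00 * 0.303663 / 0.0947 = $8,497.43

$8,497.43


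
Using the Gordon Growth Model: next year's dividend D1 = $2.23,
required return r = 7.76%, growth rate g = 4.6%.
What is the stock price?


Formula: P = D1 / (r - g)
Spread: r - g = 0.0776 - 0.046 = 0.0316
Substituting: P = $2.23 / 0.0316
P = $70.57

$70.57


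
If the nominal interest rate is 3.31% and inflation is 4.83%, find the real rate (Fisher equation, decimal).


Formula: (1 + r_real) = (1 + r_nom) / (1 + inflation)
Substituting: (1 + r_real) = 1.0331 / 1.0483
(1 + r_real) = 0.9855
r_real = 0.9855 - 1 = -0.0145

-0.0145


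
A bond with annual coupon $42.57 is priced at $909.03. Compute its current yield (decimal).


Formula: Current yield = annual coupon / price
Substituting: CY = $42.57 / $909.03
CY = 0.04683

0.04683


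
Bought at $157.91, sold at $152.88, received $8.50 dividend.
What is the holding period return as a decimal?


Formula: HPR = (P1 - P0 + D) / P0
Gain: $152.88 - $157.91 + $8.50 = $3.47
HPR = $3.47 / $157.91 = 0.022

0.022


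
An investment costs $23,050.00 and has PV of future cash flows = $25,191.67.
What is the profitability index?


Formula: PI = PV(cash flows) / initial investment
Substituting: PI = $25,191.67 / $23,050.00
PI = 1.0929

1.0929


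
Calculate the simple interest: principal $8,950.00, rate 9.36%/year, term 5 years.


Formula: I = P * r * t
Substituting: I = $8,950.00 * 0.0936 * 5
Step: I = $8,950.00 * 0.468
I = $4,188.60

$4,188.60


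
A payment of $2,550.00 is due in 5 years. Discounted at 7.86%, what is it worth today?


Formula: PV = FV / (1 + r)^n
Substituting: PV = $2,550.00 / (1 + 0.0786)^5
Discount factor: (1.0786)^5 = 1.459829
PV = $2,550.00 / 1.459829 = $1,746.78

$1,746.78


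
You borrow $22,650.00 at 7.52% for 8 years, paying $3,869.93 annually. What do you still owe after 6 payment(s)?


Formula: Balance = PV*(1+r)^k - PMT*((1+r)^k - 1)/r
Growth: (1 + 0.0752)^6 = 1.545025
Accumulated factor: ((1+r)^k - 1)/r = 7.247674
Balance = $22,650.00 * 1.545025 - $3,869.93 * 7.247674
Balance = $6,946.83

$6,946.83


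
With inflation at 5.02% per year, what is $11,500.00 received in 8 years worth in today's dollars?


Formula: Real value = nominal / (1 + inflation)^years
Price level: (1 + 0.0502)^8 = 1.479708
Real value = $11,500.00 / 1.479708 = $7,771.80

$7,771.80


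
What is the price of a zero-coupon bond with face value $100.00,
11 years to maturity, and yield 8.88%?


Formula: Price = FV / (1 + r)^n
Substituting: Price = $100.00 / (1 + 0.0888)^11
Discount factor: (1.0888)^11 = 2.549349
Price = $100.00 / 2.549349 = $39.23

$39.23


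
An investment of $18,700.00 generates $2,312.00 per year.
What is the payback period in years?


Formula: Payback = investment / annual cash flow
Substituting: Payback = $18,700.00 / $2,312.00
Payback = 8.0882 years

8.0882 years


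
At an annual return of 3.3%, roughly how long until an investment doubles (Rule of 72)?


Formula: Years ≈ 72 / r
Substituting: Years ≈ 72 / 3.3
Years ≈ 21.8

21.8 years


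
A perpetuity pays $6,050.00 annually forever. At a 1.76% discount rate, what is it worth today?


Formula: PV = C / r
Substituting: PV = $6,050.00 / 0.0176
PV = $343,750.00

$343,750.00


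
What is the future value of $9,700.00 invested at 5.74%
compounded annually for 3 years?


Formula: FV = P * (1 + r)^n
Substituting: FV = $9,700.00 * (1 + 0.0574)^3
Growth factor: (1.0574)^3 = 1.182273
FV = $9,700.00 * 1.182273 = $11,468.05

$11,468.05


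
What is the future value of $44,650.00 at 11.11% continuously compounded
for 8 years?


Formula: FV = P * e^(r*t)
Exponent: r*t = 0.1111 * 8 = 0.8888
e^(0.8888) = 2.432209
FV = $44,650.00 * 2.432209 = $108,598.14

$108,598.14


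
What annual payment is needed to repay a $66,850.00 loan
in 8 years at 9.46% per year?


Formula: PMT = PV * r / (1 - (1+r)^(-n))
Denominator: 1 - (1 + 0.0946)^(-8) = 0.51476
Numerator: $66,850.00 * 0.0946 = 6324.01
PMT = 6324.01 / 0.51476 = $12,285.35

$12,285.35


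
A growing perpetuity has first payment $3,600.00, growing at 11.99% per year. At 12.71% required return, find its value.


Formula: PV = C / (r - g)
Spread: r - g = 0.1271 - 0.1199 = 0.0072
Substituting: PV = $3,600.00 / 0.0072
PV = $500,000.00

$500,000.00


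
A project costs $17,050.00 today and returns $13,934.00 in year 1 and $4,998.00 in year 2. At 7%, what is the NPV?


Formula: NPV = C0 + C1/(1+r) + C2/(1+r)^2
Discount C1: $13,934.00 / (1 + 0.07) = $13,022.43
Discount C2: $4,998.00 / (1 + 0.07)^2 = $4,365.45
NPV = -$17,050.00 + $13,022.43 + $4,365.45 = $337.88

$337.88


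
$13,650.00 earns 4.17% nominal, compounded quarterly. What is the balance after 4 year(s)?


Formula: FV = P * (1 + r/m)^(m*t)
Period rate: r/m = 0.0417 / 4 = 0.010425
Total periods: m*t = 4 * 4 = 16
Growth factor: (1 + 0.010425)^16 = 1.180498
FV = $13,650.00 * 1.180498 = $16,113.80

$16,113.80


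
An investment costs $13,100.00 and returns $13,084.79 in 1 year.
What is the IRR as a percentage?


Formula: IRR = C1/C0 - 1
Substituting: IRR = $13,084.79 / $13,100.00 - 1
Ratio: 0.998839 - 1 = -0.001161
IRR = -0.1161%

-0.1161%


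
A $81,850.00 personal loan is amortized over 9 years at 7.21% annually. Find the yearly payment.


Formula: PMT = PV * r / (1 - (1+r)^(-n))
Denominator: 1 - (1 + 0.0721)^(-9) = 0.46558
Numerator: $81,850.00 * 0.0721 = 5901.385
PMT = 5901.385 / 0.46558 = $12,675.33

$12,675.33


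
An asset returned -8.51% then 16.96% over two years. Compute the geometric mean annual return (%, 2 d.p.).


Formula: Geometric mean = ((1+r1)*(1+r2))^(1/2) - 1
Product: (1 + -0.0851) * (1 + 0.1696) = 0.9149 * 1.1696 = 1.070067
Square root: 1.070067^0.5 = 1.03444
Geometric mean = 1.03444 - 1 = 0.03444
As percentage: 3.44%

3.44%


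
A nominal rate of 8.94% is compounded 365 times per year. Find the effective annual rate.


Formula: EAR = (1 + r/m)^m - 1
Period rate: r/m = 0.0894 / 365 = 0.000245
Compounding: (1 + 0.000245)^365 = 1.093506
EAR = 1.093506 - 1 = 0.093506

0.093506


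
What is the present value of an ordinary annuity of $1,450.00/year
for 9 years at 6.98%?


Formula: PV = PMT * (1 - (1+r)^(-n)) / r
Discount factor: (1 + 0.0698)^(-9) = 0.54485
Bracket: 1 - 0.54485 = 0.45515
PV = $1,450.00 * 0.45515 / 0.0698 = $9,455.13

$9,455.13


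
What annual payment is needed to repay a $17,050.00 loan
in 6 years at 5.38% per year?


Formula: PMT = PV * r / (1 - (1+r)^(-n))
Denominator: 1 - (1 + 0.0538)^(-6) = 0.269785
Numerator: $17,050.00 * 0.0538 = 917.29
PMT = 917.29 / 0.269785 = $3,400.08

$3,400.08


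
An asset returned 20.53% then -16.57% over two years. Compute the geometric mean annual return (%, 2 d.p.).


Formula: Geometric mean = ((1+r1)*(1+r2))^(1/2) - 1
Product: (1 + 0.2053) * (1 + -0.1657) = 1.2053 * 0.8343 = 1.005582
Square root: 1.005582^0.5 = 1.002787
Geometric mean = 1.002787 - 1 = 0.002787
As percentage: 0.28%

0.28%


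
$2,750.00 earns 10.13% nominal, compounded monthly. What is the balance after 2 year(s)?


Formula: FV = P * (1 + r/m)^(m*t)
Period rate: r/m = 0.1013 / 12 = 0.008442
Total periods: m*t = 12 * 2 = 24
Growth factor: (1 + 0.008442)^24 = 1.223542
FV = $2,750.00 * 1.223542 = $3,364.74

$3,364.74


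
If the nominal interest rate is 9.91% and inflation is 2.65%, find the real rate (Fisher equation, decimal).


Formula: (1 + r_real) = (1 + r_nom) / (1 + inflation)
Substituting: (1 + r_real) = 1.0991 / 1.0265
(1 + r_real) = 1.070726
r_real = 1.070726 - 1 = 0.070726

0.070726


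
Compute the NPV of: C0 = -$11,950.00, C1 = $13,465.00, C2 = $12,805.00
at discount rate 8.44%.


Formula: NPV = C0 + C1/(1+r) + C2/(1+r)^2
Discount C1: $13,465.00 / (1 + 0.0844) = $12,417.00
Discount C2: $12,805.00 / (1 + 0.0844)^2 = $10,889.32
NPV = -$11,950.00 + $12,417.00 + $10,889.32 = $11,356.32

$11,356.32


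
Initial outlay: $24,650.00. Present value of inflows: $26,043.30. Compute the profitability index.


Formula: PI = PV(cash flows) / initial investment
Substituting: PI = $26,043.30 / $24,650.00
PI = 1.0565

1.0565


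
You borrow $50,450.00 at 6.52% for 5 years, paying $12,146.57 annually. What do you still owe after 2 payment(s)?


Formula: Balance = PV*(1+r)^k - PMT*((1+r)^k - 1)/r
Growth: (1 + 0.0652)^2 = 1.134651
Accumulated factor: ((1+r)^k - 1)/r = 2.0652
Balance = $50,450.00 * 1.134651 - $12,146.57 * 2.0652
Balance = $32,158.05

$32,158.05


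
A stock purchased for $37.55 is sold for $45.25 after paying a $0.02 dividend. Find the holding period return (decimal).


Formula: HPR = (P1 - P0 + D) / P0
Gain: $45.25 - $37.55 + $0.02 = $7.72
HPR = $7.72 / $37.55 = 0.2056

0.2056


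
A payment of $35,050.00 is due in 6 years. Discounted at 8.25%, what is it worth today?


Formula: PV = FV / (1 + r)^n
Substituting: PV = $35,050.00 / (1 + 0.0825)^6
Discount factor: (1.0825)^6 = 1.609042
PV = $35,050.00 / 1.609042 = $21,783.15

$21,783.15


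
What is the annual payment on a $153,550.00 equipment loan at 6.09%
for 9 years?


Formula: PMT = PV * r / (1 - (1+r)^(-n))
Denominator: 1 - (1 + 0.0609)^(-9) = 0.412605
Numerator: $153,550.00 * 0.0609 = 9351.195
PMT = 9351.195 / 0.412605 = $22,663.77

$22,663.77


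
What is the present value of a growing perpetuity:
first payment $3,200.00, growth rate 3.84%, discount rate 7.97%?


Formula: PV = C / (r - g)
Spread: r - g = 0.0797 - 0.0384 = 0.0413
Substituting: PV = $3,200.00 / 0.0413
PV = $77,481.84

$77,481.84


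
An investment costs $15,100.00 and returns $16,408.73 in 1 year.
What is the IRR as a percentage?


Formula: IRR = C1/C0 - 1
Substituting: IRR = $16,408.73 / $15,100.00 - 1
Ratio: 1.086671 - 1 = 0.086671
IRR = 8.6671%

8.6671%


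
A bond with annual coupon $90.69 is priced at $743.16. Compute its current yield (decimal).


Formula: Current yield = annual coupon / price
Substituting: CY = $90.69 / $743.16
CY = 0.122033

0.122033


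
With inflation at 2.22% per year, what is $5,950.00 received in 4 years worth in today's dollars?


Formula: Real value = nominal / (1 + inflation)^years
Price level: (1 + 0.0222)^4 = 1.091801
Real value = $5,950.00 / 1.091801 = $5,449.71

$5,449.71


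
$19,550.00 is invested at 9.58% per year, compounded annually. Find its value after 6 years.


Formula: FV = P * (1 + r)^n
Substituting: FV = $19,550.00 * (1 + 0.0958)^6
Growth factor: (1.0958)^6 = 1.731362
FV = $19,550.00 * 1.731362 = $33,848.12

$33,848.12


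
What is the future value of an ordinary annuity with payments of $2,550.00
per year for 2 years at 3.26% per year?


Formula: FV = PMT * ((1+r)^n - 1) / r
Growth factor: (1 + 0.0326)^2 = 1.066263
Numerator: 1.066263 - 1 = 0.066263
FV = $2,550.00 * 0.066263 / 0.0326 = $5,183.13

$5,183.13


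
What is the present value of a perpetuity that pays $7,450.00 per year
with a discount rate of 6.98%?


Formula: PV = C / r
Substituting: PV = $7,450.00 / 0.0698
PV = $106,733.52

$106,733.52


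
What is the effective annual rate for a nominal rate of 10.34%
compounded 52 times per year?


Formula: EAR = (1 + r/m)^m - 1
Period rate: r/m = 0.1034 / 52 = 0.001988
Compounding: (1 + 0.001988)^52 = 1.108821
EAR = 1.108821 - 1 = 0.108821

0.108821


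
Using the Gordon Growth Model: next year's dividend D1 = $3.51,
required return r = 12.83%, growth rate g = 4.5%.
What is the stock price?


Formula: P = D1 / (r - g)
Spread: r - g = 0.1283 - 0.045 = 0.0833
Substituting: P = $3.51 / 0.0833
P = $42.14

$42.14


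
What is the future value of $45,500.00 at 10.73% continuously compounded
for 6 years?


Formula: FV = P * e^(r*t)
Exponent: r*t = 0.1073 * 6 = 0.6438
e^(0.6438) = 1.903701
FV = $45,500.00 * 1.903701 = $86,618.41

$86,618.41


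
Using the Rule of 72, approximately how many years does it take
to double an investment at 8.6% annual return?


Formula: Years ≈ 72 / r
Substituting: Years ≈ 72 / 8.6
Years ≈ 8.4

8.4 years


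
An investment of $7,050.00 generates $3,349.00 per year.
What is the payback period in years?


Formula: Payback = investment / annual cash flow
Substituting: Payback = $7,050.00 / $3,349.00
Payback = 2.1051 years

2.1051 years


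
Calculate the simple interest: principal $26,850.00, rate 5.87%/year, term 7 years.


Formula: I = P * r * t
Substituting: I = $26,850.00 * 0.0587 * 7
Step: I = $26,850.00 * 0.4109
I = $11,032.67

$11,032.67


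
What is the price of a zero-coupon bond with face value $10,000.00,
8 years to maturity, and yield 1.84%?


Formula: Price = FV / (1 + r)^n
Substituting: Price = $10,000.00 / (1 + 0.0184)^8
Discount factor: (1.0184)^8 = 1.157037
Price = $10,000.00 / 1.157037 = $8,642.77

$8,642.77


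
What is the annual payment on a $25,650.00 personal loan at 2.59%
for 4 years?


Formula: PMT = PV * r / (1 - (1+r)^(-n))
Denominator: 1 - (1 + 0.0259)^(-4) = 0.097224
Numerator: $25,650.00 * 0.0259 = 664.335
PMT = 664.335 / 0.097224 = $6,833.02

$6,833.02


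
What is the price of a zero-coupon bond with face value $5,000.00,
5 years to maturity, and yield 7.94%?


Formula: Price = FV / (1 + r)^n
Substituting: Price = $5,000.00 / (1 + 0.0794)^5
Discount factor: (1.0794)^5 = 1.465251
Price = $5,000.00 / 1.465251 = $3,412.38

$3,412.38


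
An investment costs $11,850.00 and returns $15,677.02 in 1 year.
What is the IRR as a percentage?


Formula: IRR = C1/C0 - 1
Substituting: IRR = $15,677.02 / $11,850.00 - 1
Ratio: 1.322955 - 1 = 0.322955
IRR = 32.2955%

32.2955%


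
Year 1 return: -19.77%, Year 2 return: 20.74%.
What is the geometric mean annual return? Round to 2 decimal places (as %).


Formula: Geometric mean = ((1+r1)*(1+r2))^(1/2) - 1
Product: (1 + -0.1977) * (1 + 0.2074) = 0.8023 * 1.2074 = 0.968697
Square root: 0.968697^0.5 = 0.984224
Geometric mean = 0.984224 - 1 = -0.015776
As percentage: -1.58%

-1.58%


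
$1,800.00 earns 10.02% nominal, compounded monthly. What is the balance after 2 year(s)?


Formula: FV = P * (1 + r/m)^(m*t)
Period rate: r/m = 0.1002 / 12 = 0.00835
Total periods: m*t = 12 * 2 = 24
Growth factor: (1 + 0.00835)^24 = 1.220875
FV = $1,800.00 * 1.220875 = $2,197.58

$2,197.58


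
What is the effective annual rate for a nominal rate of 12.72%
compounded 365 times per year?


Formula: EAR = (1 + r/m)^m - 1
Period rate: r/m = 0.1272 / 365 = 0.000348
Compounding: (1 + 0.000348)^365 = 1.135619
EAR = 1.135619 - 1 = 0.135619

0.135619


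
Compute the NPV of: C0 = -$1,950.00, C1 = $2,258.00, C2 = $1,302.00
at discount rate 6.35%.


Formula: NPV = C0 + C1/(1+r) + C2/(1+r)^2
Discount C1: $2,258.00 / (1 + 0.0635) = $2,123.18
Discount C2: $1,302.00 / (1 + 0.0635)^2 = $1,151.16
NPV = -$1,950.00 + $2,123.18 + $1,151.16 = $1,324.34

$1,324.34


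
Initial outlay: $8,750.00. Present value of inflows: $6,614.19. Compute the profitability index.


Formula: PI = PV(cash flows) / initial investment
Substituting: PI = $6,614.19 / $8,750.00
PI = 0.7559

0.7559


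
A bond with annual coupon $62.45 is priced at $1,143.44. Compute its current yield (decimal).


Formula: Current yield = annual coupon / price
Substituting: CY = $62.45 / $1,143.44
CY = 0.054616

0.054616


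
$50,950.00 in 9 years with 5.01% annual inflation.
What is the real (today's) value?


Formula: Real value = nominal / (1 + inflation)^years
Price level: (1 + 0.0501)^9 = 1.552658
Real value = $50,950.00 / 1.552658 = $32,814.69

$32,814.69


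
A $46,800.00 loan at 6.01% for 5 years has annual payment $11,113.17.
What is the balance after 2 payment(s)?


Formula: Balance = PV*(1+r)^k - PMT*((1+r)^k - 1)/r
Growth: (1 + 0.0601)^2 = 1.123812
Accumulated factor: ((1+r)^k - 1)/r = 2.0601
Balance = $46,800.00 * 1.123812 - $11,113.17 * 2.0601
Balance = $29,700.16

$29,700.16


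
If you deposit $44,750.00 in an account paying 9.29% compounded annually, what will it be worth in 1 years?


Formula: FV = P * (1 + r)^n
Substituting: FV = $44,750.00 * (1 + 0.0929)^1
Growth factor: (1.0929)^1 = 1.0929
FV = $44,750.00 * 1.0929 = $48,907.28

$48,907.28


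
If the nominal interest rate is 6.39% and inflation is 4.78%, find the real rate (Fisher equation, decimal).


Formula: (1 + r_real) = (1 + r_nom) / (1 + inflation)
Substituting: (1 + r_real) = 1.0639 / 1.0478
(1 + r_real) = 1.015366
r_real = 1.015366 - 1 = 0.015366

0.015366


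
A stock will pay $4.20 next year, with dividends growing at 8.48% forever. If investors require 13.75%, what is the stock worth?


Formula: P = D1 / (r - g)
Spread: r - g = 0.1375 - 0.0848 = 0.0527
Substituting: P = $4.20 / 0.0527
P = $79.70

$79.70


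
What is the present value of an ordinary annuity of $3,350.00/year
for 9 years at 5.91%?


Formula: PV = PMT * (1 - (1+r)^(-n)) / r
Discount factor: (1 + 0.0591)^(-9) = 0.596441
Bracket: 1 - 0.596441 = 0.403559
PV = $3,350.00 * 0.403559 / 0.0591 = $22,875.19

$22,875.19


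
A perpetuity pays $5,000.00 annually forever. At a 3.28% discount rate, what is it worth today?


Formula: PV = C / r
Substituting: PV = $5,000.00 / 0.0328
PV = $152,439.02

$152,439.02


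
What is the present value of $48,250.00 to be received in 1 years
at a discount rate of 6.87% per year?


Formula: PV = FV / (1 + r)^n
Substituting: PV = $48,250.00 / (1 + 0.0687)^1
Discount factor: (1.0687)^1 = 1.0687
PV = $48,250.00 / 1.0687 = $45,148.31

$45,148.31


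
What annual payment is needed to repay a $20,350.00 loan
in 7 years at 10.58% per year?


Formula: PMT = PV * r / (1 - (1+r)^(-n))
Denominator: 1 - (1 + 0.1058)^(-7) = 0.505389
Numerator: $20,350.00 * 0.1058 = 2153.03
PMT = 2153.03 / 0.505389 = $4,260.15

$4,260.15


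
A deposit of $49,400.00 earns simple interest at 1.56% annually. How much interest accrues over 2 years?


Formula: I = P * r * t
Substituting: I = $49,400.00 * 0.0156 * 2
Step: I = $49,400.00 * 0.0312
I = $1,541.28

$1,541.28


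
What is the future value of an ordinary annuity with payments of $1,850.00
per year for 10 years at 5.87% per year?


Formula: FV = PMT * ((1+r)^n - 1) / r
Growth factor: (1 + 0.0587)^10 = 1.769005
Numerator: 1.769005 - 1 = 0.769005
FV = $1,850.00 * 0.769005 / 0.0587 = $24,236.11

$24,236.11


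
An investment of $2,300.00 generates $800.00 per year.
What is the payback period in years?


Formula: Payback = investment / annual cash flow
Substituting: Payback = $2,300.00 / $800.00
Payback = 2.875 years

2.875 years


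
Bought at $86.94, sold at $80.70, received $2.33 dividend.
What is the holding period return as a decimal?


Formula: HPR = (P1 - P0 + D) / P0
Gain: $80.70 - $86.94 + $2.33 = -$3.91
HPR = -$3.91 / $86.94 = -0.045

-0.045


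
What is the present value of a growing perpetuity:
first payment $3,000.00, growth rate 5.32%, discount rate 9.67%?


Formula: PV = C / (r - g)
Spread: r - g = 0.0967 - 0.0532 = 0.0435
Substituting: PV = $3,000.00 / 0.0435
PV = $68,965.52

$68,965.52


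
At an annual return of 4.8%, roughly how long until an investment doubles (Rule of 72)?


Formula: Years ≈ 72 / r
Substituting: Years ≈ 72 / 4.8
Years ≈ 15.0

15.0 years


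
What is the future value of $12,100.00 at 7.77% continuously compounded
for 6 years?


Formula: FV = P * e^(r*t)
Exponent: r*t = 0.0777 * 6 = 0.4662
e^(0.4662) = 1.593926
FV = $12,100.00 * 1.593926 = $19,286.50

$19,286.50


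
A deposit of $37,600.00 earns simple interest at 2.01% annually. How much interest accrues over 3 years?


Formula: I = P * r * t
Substituting: I = $37,600.00 * 0.0201 * 3
Step: I = $37,600.00 * 0.0603
I = $2,267.28

$2,267.28


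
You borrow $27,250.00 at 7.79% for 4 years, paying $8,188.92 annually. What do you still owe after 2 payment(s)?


Formula: Balance = PV*(1+r)^k - PMT*((1+r)^k - 1)/r
Growth: (1 + 0.0779)^2 = 1.161868
Accumulated factor: ((1+r)^k - 1)/r = 2.0779
Balance = $27,250.00 * 1.161868 - $8,188.92 * 2.0779
Balance = $14,645.16

$14,645.16


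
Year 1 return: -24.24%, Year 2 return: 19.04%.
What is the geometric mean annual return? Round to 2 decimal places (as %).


Formula: Geometric mean = ((1+r1)*(1+r2))^(1/2) - 1
Product: (1 + -0.2424) * (1 + 0.1904) = 0.7576 * 1.1904 = 0.901847
Square root: 0.901847^0.5 = 0.949656
Geometric mean = 0.949656 - 1 = -0.050344
As percentage: -5.03%

-5.03%


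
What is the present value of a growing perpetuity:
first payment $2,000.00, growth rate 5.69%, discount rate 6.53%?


Formula: PV = C / (r - g)
Spread: r - g = 0.0653 - 0.0569 = 0.0084
Substituting: PV = $2,000.00 / 0.0084
PV = $238,095.24

$238,095.24


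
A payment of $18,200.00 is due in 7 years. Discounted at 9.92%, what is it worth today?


Formula: PV = FV / (1 + r)^n
Substituting: PV = $18,200.00 / (1 + 0.0992)^7
Discount factor: (1.0992)^7 = 1.938818
PV = $18,200.00 / 1.938818 = $9,387.16

$9,387.16


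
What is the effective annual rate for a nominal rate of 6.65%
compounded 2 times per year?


Formula: EAR = (1 + r/m)^m - 1
Period rate: r/m = 0.0665 / 2 = 0.03325
Compounding: (1 + 0.03325)^2 = 1.067606
EAR = 1.067606 - 1 = 0.067606

0.067606
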